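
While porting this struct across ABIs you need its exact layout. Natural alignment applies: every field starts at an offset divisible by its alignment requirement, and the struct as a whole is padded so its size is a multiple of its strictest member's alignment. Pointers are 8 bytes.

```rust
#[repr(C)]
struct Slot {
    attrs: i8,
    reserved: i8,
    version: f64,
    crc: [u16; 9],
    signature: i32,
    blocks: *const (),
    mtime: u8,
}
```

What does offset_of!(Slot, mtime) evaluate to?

48

@0: attrs [1B, align 1] → 1
@1: reserved [1B, align 1] → 2
+6 pad (align 8)
@8: version [8B, align 8] → 16
@16: crc [18B, align 2] → 34
+2 pad (align 4)
@36: signature [4B, align 4] → 40
@40: blocks [8B, align 8] → 48
@48: mtime [1B, align 1] → 49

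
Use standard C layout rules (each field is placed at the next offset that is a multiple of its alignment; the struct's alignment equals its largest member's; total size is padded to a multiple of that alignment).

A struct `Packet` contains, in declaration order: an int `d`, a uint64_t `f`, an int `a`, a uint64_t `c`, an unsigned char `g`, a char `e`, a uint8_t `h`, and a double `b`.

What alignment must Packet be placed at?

member alignments: d=4, f=8, a=4, c=8, g=1, e=1, h=1, b=8
max = 8

8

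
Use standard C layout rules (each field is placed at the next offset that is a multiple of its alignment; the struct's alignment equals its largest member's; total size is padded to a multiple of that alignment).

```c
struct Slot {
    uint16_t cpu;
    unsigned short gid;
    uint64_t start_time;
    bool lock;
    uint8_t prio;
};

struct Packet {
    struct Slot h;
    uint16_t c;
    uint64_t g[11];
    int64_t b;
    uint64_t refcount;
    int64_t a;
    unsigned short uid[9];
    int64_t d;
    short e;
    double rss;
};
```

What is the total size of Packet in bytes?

Slot: cpu at 0 (size 2, align 2) → ends 2; gid at 2 (size 2, align 2) → ends 4; pad 4 to align 8 for start_time; start_time at 8 (size 8, align 8) → ends 16; lock at 16 (size 1, align 1) → ends 17; prio at 17 (size 1, align 1) → ends 18; tail pad 6 to reach multiple of 8; total 24 bytes, alignment 8
h at 0 (size 24, align 8) → ends 24
c at 24 (size 2, align 2) → ends 26
pad 6 to align 8 for g
g at 32 (size 88, align 8) → ends 120
b at 120 (size 8, align 8) → ends 128
refcount at 128 (size 8, align 8) → ends 136
a at 136 (size 8, align 8) → ends 144
uid at 144 (size 18, align 2) → ends 162
pad 6 to align 8 for d
d at 168 (size 8, align 8) → ends 176
e at 176 (size 2, align 2) → ends 178
pad 6 to align 8 for rss
rss at 184 (size 8, align 8) → ends 192
total 192 bytes, alignment 8

192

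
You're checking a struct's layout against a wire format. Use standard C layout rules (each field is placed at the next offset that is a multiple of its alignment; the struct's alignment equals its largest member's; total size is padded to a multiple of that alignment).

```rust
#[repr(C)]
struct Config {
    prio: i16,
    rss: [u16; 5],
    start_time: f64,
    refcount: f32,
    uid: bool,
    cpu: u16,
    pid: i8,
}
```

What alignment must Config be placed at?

member alignments: prio=2, rss=2, start_time=8, refcount=4, uid=1, cpu=2, pid=1
max = 8

8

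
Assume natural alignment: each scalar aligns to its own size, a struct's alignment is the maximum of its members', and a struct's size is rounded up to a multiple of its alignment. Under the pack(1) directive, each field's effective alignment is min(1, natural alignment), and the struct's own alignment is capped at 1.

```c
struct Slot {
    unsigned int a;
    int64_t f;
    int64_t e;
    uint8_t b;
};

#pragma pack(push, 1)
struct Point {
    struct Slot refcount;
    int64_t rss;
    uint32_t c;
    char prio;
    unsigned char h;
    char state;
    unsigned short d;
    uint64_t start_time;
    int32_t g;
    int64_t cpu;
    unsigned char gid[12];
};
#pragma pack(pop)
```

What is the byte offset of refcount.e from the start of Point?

Slot: 0..4  a  (4B, 4-aligned); 4..8  -- padding (4B); 8..16  f  (8B, 8-aligned); 16..24  e  (8B, 8-aligned); 24..25  b  (1B, 1-aligned); 25..32  -- tail padding (7B); sizeof = 32, alignof = 8
0..32  refcount  (32B, 1-aligned)
within Slot: e at 16
0 + 16 = 16

16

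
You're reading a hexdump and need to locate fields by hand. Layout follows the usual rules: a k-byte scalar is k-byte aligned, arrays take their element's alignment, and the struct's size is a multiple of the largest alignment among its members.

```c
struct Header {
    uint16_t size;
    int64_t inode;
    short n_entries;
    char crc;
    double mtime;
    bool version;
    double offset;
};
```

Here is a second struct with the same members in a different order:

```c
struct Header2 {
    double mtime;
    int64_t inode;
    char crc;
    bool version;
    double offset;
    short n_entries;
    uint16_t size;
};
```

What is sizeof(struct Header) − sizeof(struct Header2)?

0..2  size  (2B, 2-aligned)
2..8  -- padding (6B)
8..16  inode  (8B, 8-aligned)
16..18  n_entries  (2B, 2-aligned)
18..19  crc  (1B, 1-aligned)
19..24  -- padding (5B)
24..32  mtime  (8B, 8-aligned)
32..33  version  (1B, 1-aligned)
33..40  -- padding (7B)
40..48  offset  (8B, 8-aligned)
sizeof = 48, alignof = 8
— Header2 —
0..8  mtime  (8B, 8-aligned)
8..16  inode  (8B, 8-aligned)
16..17  crc  (1B, 1-aligned)
17..18  version  (1B, 1-aligned)
18..24  -- padding (6B)
24..32  offset  (8B, 8-aligned)
32..34  n_entries  (2B, 2-aligned)
34..36  size  (2B, 2-aligned)
36..40  -- tail padding (4B)
sizeof = 40, alignof = 8
48 − 40 = 8

8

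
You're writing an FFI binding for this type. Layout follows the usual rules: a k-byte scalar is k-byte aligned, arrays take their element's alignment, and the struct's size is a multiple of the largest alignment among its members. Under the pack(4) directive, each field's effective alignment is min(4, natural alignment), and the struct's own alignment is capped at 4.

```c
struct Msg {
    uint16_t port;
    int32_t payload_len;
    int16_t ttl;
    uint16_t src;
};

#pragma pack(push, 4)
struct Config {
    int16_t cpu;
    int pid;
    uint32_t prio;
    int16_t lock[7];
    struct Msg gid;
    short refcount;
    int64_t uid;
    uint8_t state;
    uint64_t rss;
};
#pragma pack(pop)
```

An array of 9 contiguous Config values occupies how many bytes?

Msg: @0: port [2B, align 2] → 2; +2 pad (align 4); @4: payload_len [4B, align 4] → 8; @8: ttl [2B, align 2] → 10; @10: src [2B, align 2] → 12; size 12, align 4
@0: cpu [2B, align 2] → 2
+2 pad (align 4)
@4: pid [4B, align 4] → 8
@8: prio [4B, align 4] → 12
@12: lock [14B, align 2] → 26
+2 pad (align 4)
@28: gid [12B, align 4] → 40
@40: refcount [2B, align 2] → 42
+2 pad (align 4)
@44: uid [8B, align 4] → 52
@52: state [1B, align 1] → 53
+3 pad (align 4)
@56: rss [8B, align 4] → 64
size 64, align 4
array of 9: 9 × 64 = 576

576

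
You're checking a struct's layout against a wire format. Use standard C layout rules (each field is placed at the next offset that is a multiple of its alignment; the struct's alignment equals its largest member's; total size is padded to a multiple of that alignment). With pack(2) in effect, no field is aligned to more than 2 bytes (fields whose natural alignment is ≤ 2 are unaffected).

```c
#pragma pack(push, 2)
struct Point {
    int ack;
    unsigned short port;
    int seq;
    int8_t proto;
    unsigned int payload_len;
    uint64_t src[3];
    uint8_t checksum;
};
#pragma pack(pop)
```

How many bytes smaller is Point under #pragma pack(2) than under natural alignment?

14

natural layout:
  0..4  ack  (4B, 4-aligned)
  4..6  port  (2B, 2-aligned)
  6..8  -- padding (2B)
  8..12  seq  (4B, 4-aligned)
  12..13  proto  (1B, 1-aligned)
  13..16  -- padding (3B)
  16..20  payload_len  (4B, 4-aligned)
  20..24  -- padding (4B)
  24..48  src  (24B, 8-aligned)
  48..49  checksum  (1B, 1-aligned)
  49..56  -- tail padding (7B)
  sizeof = 56, alignof = 8
packed(2) layout:
  0..4  ack  (4B, 2-aligned)
  4..6  port  (2B, 2-aligned)
  6..10  seq  (4B, 2-aligned)
  10..11  proto  (1B, 1-aligned)
  11..12  -- padding (1B)
  12..16  payload_len  (4B, 2-aligned)
  16..40  src  (24B, 2-aligned)
  40..41  checksum  (1B, 1-aligned)
  41..42  -- tail padding (1B)
  sizeof = 42, alignof = 2
56 − 42 = 14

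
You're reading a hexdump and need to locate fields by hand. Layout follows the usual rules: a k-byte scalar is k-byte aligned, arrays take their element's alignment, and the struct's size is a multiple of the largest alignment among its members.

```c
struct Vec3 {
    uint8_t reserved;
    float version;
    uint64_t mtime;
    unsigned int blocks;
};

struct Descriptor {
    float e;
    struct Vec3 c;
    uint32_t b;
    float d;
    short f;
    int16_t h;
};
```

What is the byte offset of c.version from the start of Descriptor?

12

Vec3: @0: reserved [1B, align 1] → 1; +3 pad (align 4); @4: version [4B, align 4] → 8; @8: mtime [8B, align 8] → 16; @16: blocks [4B, align 4] → 20; +4 tail pad (align 8); size 24, align 8
@0: e [4B, align 4] → 4
+4 pad (align 8)
@8: c [24B, align 8] → 32
within Vec3: version at 4
8 + 4 = 12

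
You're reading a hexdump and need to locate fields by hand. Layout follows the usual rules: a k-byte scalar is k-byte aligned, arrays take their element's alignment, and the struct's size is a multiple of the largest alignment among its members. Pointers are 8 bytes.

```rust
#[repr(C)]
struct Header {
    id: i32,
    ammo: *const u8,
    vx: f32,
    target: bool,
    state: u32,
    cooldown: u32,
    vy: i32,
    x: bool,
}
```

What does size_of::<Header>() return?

@0: id [4B, align 4] → 4
+4 pad (align 8)
@8: ammo [8B, align 8] → 16
@16: vx [4B, align 4] → 20
@20: target [1B, align 1] → 21
+3 pad (align 4)
@24: state [4B, align 4] → 28
@28: cooldown [4B, align 4] → 32
@32: vy [4B, align 4] → 36
@36: x [1B, align 1] → 37
+3 tail pad (align 8)
size 40, align 8

40 bytes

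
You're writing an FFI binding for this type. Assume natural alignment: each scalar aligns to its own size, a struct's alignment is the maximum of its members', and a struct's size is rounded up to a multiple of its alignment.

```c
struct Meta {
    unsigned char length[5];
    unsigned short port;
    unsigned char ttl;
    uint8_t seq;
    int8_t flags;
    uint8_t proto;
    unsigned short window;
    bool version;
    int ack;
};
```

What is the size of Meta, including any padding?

20 bytes

@0: length [5B, align 1] → 5
+1 pad (align 2)
@6: port [2B, align 2] → 8
@8: ttl [1B, align 1] → 9
@9: seq [1B, align 1] → 10
@10: flags [1B, align 1] → 11
@11: proto [1B, align 1] → 12
@12: window [2B, align 2] → 14
@14: version [1B, align 1] → 15
+1 pad (align 4)
@16: ack [4B, align 4] → 20
size 20, align 4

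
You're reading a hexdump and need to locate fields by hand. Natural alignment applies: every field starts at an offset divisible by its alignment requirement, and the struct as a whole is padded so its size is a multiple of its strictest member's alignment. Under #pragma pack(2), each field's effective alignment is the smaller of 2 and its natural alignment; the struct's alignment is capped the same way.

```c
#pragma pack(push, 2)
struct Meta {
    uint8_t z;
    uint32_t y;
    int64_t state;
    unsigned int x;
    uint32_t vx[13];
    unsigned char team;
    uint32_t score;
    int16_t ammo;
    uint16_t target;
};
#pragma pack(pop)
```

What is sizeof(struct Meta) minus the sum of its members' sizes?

2

z at 0 (size 1, align 1) → ends 1
pad 1 to align 2 for y
y at 2 (size 4, align 2) → ends 6
state at 6 (size 8, align 2) → ends 14
x at 14 (size 4, align 2) → ends 18
vx at 18 (size 52, align 2) → ends 70
team at 70 (size 1, align 1) → ends 71
pad 1 to align 2 for score
score at 72 (size 4, align 2) → ends 76
ammo at 76 (size 2, align 2) → ends 78
target at 78 (size 2, align 2) → ends 80
total 80 bytes, alignment 2
data bytes 78, size 80 → padding 2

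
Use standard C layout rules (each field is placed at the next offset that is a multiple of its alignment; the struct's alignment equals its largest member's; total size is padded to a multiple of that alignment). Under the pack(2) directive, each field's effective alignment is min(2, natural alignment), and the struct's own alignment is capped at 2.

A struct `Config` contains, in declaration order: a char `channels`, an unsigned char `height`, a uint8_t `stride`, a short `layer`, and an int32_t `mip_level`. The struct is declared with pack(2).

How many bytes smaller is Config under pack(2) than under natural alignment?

natural layout:
  channels at 0 (size 1, align 1) → ends 1
  height at 1 (size 1, align 1) → ends 2
  stride at 2 (size 1, align 1) → ends 3
  pad 1 to align 2 for layer
  layer at 4 (size 2, align 2) → ends 6
  pad 2 to align 4 for mip_level
  mip_level at 8 (size 4, align 4) → ends 12
  total 12 bytes, alignment 4
packed(2) layout:
  channels at 0 (size 1, align 1) → ends 1
  height at 1 (size 1, align 1) → ends 2
  stride at 2 (size 1, align 1) → ends 3
  pad 1 to align 2 for layer
  layer at 4 (size 2, align 2) → ends 6
  mip_level at 6 (size 4, align 2) → ends 10
  total 10 bytes, alignment 2
12 − 10 = 2

2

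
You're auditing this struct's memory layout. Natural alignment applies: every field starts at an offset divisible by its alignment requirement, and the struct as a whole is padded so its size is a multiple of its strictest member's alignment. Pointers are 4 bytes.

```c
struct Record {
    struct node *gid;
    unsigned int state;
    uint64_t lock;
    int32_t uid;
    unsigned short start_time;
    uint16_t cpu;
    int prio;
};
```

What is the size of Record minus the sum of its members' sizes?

gid at 0 (size 4, align 4) → ends 4
state at 4 (size 4, align 4) → ends 8
lock at 8 (size 8, align 8) → ends 16
uid at 16 (size 4, align 4) → ends 20
start_time at 20 (size 2, align 2) → ends 22
cpu at 22 (size 2, align 2) → ends 24
prio at 24 (size 4, align 4) → ends 28
tail pad 4 to reach multiple of 8
total 32 bytes, alignment 8
data bytes 28, size 32 → padding 4

4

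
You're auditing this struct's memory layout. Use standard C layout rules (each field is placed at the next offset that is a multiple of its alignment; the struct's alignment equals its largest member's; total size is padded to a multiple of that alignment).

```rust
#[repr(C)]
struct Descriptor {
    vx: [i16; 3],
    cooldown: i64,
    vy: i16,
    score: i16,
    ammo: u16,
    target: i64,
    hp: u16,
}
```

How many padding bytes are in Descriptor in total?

10

@0: vx [6B, align 2] → 6
+2 pad (align 8)
@8: cooldown [8B, align 8] → 16
@16: vy [2B, align 2] → 18
@18: score [2B, align 2] → 20
@20: ammo [2B, align 2] → 22
+2 pad (align 8)
@24: target [8B, align 8] → 32
@32: hp [2B, align 2] → 34
+6 tail pad (align 8)
size 40, align 8
data bytes 30, size 40 → padding 10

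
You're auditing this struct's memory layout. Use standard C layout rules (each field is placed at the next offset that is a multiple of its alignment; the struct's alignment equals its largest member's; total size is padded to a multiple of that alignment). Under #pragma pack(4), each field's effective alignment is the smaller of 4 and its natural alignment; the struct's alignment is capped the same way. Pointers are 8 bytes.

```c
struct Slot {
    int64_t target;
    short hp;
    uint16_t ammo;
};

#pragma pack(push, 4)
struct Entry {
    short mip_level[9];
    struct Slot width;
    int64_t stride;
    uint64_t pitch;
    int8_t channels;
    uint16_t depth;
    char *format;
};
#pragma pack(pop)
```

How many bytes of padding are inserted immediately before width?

Slot: target at 0 (size 8, align 8) → ends 8; hp at 8 (size 2, align 2) → ends 10; ammo at 10 (size 2, align 2) → ends 12; tail pad 4 to reach multiple of 8; total 16 bytes, alignment 8
mip_level at 0 (size 18, align 2) → ends 18
pad 2 to align 4 for width
width at 20 (size 16, align 4) → ends 36

2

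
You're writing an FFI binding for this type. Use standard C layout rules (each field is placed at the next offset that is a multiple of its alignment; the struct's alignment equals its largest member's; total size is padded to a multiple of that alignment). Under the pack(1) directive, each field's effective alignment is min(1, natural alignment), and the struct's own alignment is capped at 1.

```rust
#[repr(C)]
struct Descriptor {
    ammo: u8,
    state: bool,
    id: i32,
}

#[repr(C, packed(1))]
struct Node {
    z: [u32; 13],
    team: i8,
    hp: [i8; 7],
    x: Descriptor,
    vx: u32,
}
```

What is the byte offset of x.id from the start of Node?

64

Descriptor: @0: ammo [1B, align 1] → 1; @1: state [1B, align 1] → 2; +2 pad (align 4); @4: id [4B, align 4] → 8; size 8, align 4
@0: z [52B, align 1] → 52
@52: team [1B, align 1] → 53
@53: hp [7B, align 1] → 60
@60: x [8B, align 1] → 68
within Descriptor: id at 4
60 + 4 = 64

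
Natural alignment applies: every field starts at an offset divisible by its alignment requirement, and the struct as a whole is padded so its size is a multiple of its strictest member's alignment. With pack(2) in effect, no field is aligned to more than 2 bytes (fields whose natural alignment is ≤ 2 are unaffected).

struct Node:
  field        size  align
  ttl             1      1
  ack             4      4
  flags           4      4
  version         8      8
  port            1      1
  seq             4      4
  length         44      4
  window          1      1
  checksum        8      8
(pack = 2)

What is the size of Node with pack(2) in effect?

@0: ttl [1B, align 1] → 1
+1 pad (align 2)
@2: ack [4B, align 2] → 6
@6: flags [4B, align 2] → 10
@10: version [8B, align 2] → 18
@18: port [1B, align 1] → 19
+1 pad (align 2)
@20: seq [4B, align 2] → 24
@24: length [44B, align 2] → 68
@68: window [1B, align 1] → 69
+1 pad (align 2)
@70: checksum [8B, align 2] → 78
size 78, align 2

78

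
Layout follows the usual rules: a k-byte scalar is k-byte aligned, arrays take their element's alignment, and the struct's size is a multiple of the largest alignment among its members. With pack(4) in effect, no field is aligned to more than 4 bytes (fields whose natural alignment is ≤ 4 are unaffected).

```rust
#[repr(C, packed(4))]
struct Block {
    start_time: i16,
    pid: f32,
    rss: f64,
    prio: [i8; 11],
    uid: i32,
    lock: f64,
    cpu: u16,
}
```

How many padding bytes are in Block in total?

5

0..2  start_time  (2B, 2-aligned)
2..4  -- padding (2B)
4..8  pid  (4B, 4-aligned)
8..16  rss  (8B, 4-aligned)
16..27  prio  (11B, 1-aligned)
27..28  -- padding (1B)
28..32  uid  (4B, 4-aligned)
32..40  lock  (8B, 4-aligned)
40..42  cpu  (2B, 2-aligned)
42..44  -- tail padding (2B)
sizeof = 44, alignof = 4
data bytes 39, size 44 → padding 5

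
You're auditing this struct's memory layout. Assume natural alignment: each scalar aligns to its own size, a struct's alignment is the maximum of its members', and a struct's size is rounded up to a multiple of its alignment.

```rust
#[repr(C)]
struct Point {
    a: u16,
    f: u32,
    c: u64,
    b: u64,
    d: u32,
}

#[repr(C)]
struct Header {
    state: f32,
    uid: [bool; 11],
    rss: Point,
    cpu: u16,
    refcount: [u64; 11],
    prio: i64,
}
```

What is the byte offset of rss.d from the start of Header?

40

Point: 0..2  a  (2B, 2-aligned); 2..4  -- padding (2B); 4..8  f  (4B, 4-aligned); 8..16  c  (8B, 8-aligned); 16..24  b  (8B, 8-aligned); 24..28  d  (4B, 4-aligned); 28..32  -- tail padding (4B); sizeof = 32, alignof = 8
0..4  state  (4B, 4-aligned)
4..15  uid  (11B, 1-aligned)
15..16  -- padding (1B)
16..48  rss  (32B, 8-aligned)
within Point: d at 24
16 + 24 = 40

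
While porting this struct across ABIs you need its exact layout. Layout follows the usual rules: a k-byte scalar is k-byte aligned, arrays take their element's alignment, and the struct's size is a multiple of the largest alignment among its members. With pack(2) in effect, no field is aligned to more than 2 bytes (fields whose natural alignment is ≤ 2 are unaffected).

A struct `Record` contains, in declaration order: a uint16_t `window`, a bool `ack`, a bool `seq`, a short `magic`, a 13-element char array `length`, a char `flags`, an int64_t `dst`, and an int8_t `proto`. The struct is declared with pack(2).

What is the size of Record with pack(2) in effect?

@0: window [2B, align 2] → 2
@2: ack [1B, align 1] → 3
@3: seq [1B, align 1] → 4
@4: magic [2B, align 2] → 6
@6: length [13B, align 1] → 19
@19: flags [1B, align 1] → 20
@20: dst [8B, align 2] → 28
@28: proto [1B, align 1] → 29
+1 tail pad (align 2)
size 30, align 2

30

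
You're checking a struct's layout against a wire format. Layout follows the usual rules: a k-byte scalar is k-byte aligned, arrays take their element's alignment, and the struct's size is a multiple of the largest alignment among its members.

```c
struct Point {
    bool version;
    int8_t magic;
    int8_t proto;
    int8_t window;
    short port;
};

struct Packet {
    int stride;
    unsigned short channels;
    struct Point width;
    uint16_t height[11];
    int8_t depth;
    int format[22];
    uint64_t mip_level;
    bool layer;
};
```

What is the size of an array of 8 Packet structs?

1152

Point: version at 0 (size 1, align 1) → ends 1; magic at 1 (size 1, align 1) → ends 2; proto at 2 (size 1, align 1) → ends 3; window at 3 (size 1, align 1) → ends 4; port at 4 (size 2, align 2) → ends 6; total 6 bytes, alignment 2
stride at 0 (size 4, align 4) → ends 4
channels at 4 (size 2, align 2) → ends 6
width at 6 (size 6, align 2) → ends 12
height at 12 (size 22, align 2) → ends 34
depth at 34 (size 1, align 1) → ends 35
pad 1 to align 4 for format
format at 36 (size 88, align 4) → ends 124
pad 4 to align 8 for mip_level
mip_level at 128 (size 8, align 8) → ends 136
layer at 136 (size 1, align 1) → ends 137
tail pad 7 to reach multiple of 8
total 144 bytes, alignment 8
array of 8: 8 × 144 = 1152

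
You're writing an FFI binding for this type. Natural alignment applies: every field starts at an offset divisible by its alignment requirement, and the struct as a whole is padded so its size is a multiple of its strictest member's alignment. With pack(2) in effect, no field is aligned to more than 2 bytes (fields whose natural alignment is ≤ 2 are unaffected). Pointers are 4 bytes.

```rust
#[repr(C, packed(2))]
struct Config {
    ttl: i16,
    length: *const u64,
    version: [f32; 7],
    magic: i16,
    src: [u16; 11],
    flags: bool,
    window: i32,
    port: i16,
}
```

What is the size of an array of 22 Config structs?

1452

0..2  ttl  (2B, 2-aligned)
2..6  length  (4B, 2-aligned)
6..34  version  (28B, 2-aligned)
34..36  magic  (2B, 2-aligned)
36..58  src  (22B, 2-aligned)
58..59  flags  (1B, 1-aligned)
59..60  -- padding (1B)
60..64  window  (4B, 2-aligned)
64..66  port  (2B, 2-aligned)
sizeof = 66, alignof = 2
array of 22: 22 × 66 = 1452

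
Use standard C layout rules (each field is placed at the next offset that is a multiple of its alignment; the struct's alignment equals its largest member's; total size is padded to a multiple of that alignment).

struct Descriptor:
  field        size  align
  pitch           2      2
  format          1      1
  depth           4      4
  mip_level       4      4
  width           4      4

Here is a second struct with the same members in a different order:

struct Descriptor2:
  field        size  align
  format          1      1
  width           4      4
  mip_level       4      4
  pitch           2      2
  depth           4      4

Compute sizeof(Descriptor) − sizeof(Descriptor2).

-4

0..2  pitch  (2B, 2-aligned)
2..3  format  (1B, 1-aligned)
3..4  -- padding (1B)
4..8  depth  (4B, 4-aligned)
8..12  mip_level  (4B, 4-aligned)
12..16  width  (4B, 4-aligned)
sizeof = 16, alignof = 4
— Descriptor2 —
0..1  format  (1B, 1-aligned)
1..4  -- padding (3B)
4..8  width  (4B, 4-aligned)
8..12  mip_level  (4B, 4-aligned)
12..14  pitch  (2B, 2-aligned)
14..16  -- padding (2B)
16..20  depth  (4B, 4-aligned)
sizeof = 20, alignof = 4
16 − 20 = -4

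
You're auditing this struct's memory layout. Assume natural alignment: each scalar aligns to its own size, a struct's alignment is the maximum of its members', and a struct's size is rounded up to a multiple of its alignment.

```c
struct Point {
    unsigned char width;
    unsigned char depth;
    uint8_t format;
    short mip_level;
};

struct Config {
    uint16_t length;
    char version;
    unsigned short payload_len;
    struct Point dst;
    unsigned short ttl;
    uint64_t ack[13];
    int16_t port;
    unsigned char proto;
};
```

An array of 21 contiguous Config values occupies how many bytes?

2688

Point: width at 0 (size 1, align 1) → ends 1; depth at 1 (size 1, align 1) → ends 2; format at 2 (size 1, align 1) → ends 3; pad 1 to align 2 for mip_level; mip_level at 4 (size 2, align 2) → ends 6; total 6 bytes, alignment 2
length at 0 (size 2, align 2) → ends 2
version at 2 (size 1, align 1) → ends 3
pad 1 to align 2 for payload_len
payload_len at 4 (size 2, align 2) → ends 6
dst at 6 (size 6, align 2) → ends 12
ttl at 12 (size 2, align 2) → ends 14
pad 2 to align 8 for ack
ack at 16 (size 104, align 8) → ends 120
port at 120 (size 2, align 2) → ends 122
proto at 122 (size 1, align 1) → ends 123
tail pad 5 to reach multiple of 8
total 128 bytes, alignment 8
array of 21: 21 × 128 = 2688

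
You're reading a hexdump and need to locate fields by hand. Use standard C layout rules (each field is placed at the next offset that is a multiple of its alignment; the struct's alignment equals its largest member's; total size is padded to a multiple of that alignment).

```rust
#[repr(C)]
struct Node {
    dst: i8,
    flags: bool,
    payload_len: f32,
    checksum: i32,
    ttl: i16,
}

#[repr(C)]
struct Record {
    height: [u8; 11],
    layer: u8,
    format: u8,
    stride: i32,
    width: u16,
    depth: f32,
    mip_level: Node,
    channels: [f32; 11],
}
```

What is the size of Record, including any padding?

88

Node: 0..1  dst  (1B, 1-aligned); 1..2  flags  (1B, 1-aligned); 2..4  -- padding (2B); 4..8  payload_len  (4B, 4-aligned); 8..12  checksum  (4B, 4-aligned); 12..14  ttl  (2B, 2-aligned); 14..16  -- tail padding (2B); sizeof = 16, alignof = 4
0..11  height  (11B, 1-aligned)
11..12  layer  (1B, 1-aligned)
12..13  format  (1B, 1-aligned)
13..16  -- padding (3B)
16..20  stride  (4B, 4-aligned)
20..22  width  (2B, 2-aligned)
22..24  -- padding (2B)
24..28  depth  (4B, 4-aligned)
28..44  mip_level  (16B, 4-aligned)
44..88  channels  (44B, 4-aligned)
sizeof = 88, alignof = 4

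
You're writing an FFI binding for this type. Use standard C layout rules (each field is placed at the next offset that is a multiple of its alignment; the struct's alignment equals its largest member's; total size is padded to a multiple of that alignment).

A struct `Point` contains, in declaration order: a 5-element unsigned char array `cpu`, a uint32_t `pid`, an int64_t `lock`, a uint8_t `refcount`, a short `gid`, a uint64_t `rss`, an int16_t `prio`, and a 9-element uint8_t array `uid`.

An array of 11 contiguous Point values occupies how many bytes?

616

@0: cpu [5B, align 1] → 5
+3 pad (align 4)
@8: pid [4B, align 4] → 12
+4 pad (align 8)
@16: lock [8B, align 8] → 24
@24: refcount [1B, align 1] → 25
+1 pad (align 2)
@26: gid [2B, align 2] → 28
+4 pad (align 8)
@32: rss [8B, align 8] → 40
@40: prio [2B, align 2] → 42
@42: uid [9B, align 1] → 51
+5 tail pad (align 8)
size 56, align 8
array of 11: 11 × 56 = 616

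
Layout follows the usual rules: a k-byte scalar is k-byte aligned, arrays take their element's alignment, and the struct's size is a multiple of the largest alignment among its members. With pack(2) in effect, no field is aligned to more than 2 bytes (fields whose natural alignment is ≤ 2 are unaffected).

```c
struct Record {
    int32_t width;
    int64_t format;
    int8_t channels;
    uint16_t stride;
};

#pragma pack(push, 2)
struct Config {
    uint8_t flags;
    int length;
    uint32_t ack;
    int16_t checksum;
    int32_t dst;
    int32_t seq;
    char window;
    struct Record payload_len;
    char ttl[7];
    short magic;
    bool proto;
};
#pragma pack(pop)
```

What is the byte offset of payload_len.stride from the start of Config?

Record: width at 0 (size 4, align 4) → ends 4; pad 4 to align 8 for format; format at 8 (size 8, align 8) → ends 16; channels at 16 (size 1, align 1) → ends 17; pad 1 to align 2 for stride; stride at 18 (size 2, align 2) → ends 20; tail pad 4 to reach multiple of 8; total 24 bytes, alignment 8
flags at 0 (size 1, align 1) → ends 1
pad 1 to align 2 for length
length at 2 (size 4, align 2) → ends 6
ack at 6 (size 4, align 2) → ends 10
checksum at 10 (size 2, align 2) → ends 12
dst at 12 (size 4, align 2) → ends 16
seq at 16 (size 4, align 2) → ends 20
window at 20 (size 1, align 1) → ends 21
pad 1 to align 2 for payload_len
payload_len at 22 (size 24, align 2) → ends 46
within Record: stride at 18
22 + 18 = 40

40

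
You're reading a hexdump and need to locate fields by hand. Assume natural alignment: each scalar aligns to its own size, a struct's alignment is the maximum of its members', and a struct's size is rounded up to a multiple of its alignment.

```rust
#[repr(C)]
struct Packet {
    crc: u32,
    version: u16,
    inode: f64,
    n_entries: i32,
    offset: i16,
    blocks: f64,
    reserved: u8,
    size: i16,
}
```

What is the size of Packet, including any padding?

40 bytes

@0: crc [4B, align 4] → 4
@4: version [2B, align 2] → 6
+2 pad (align 8)
@8: inode [8B, align 8] → 16
@16: n_entries [4B, align 4] → 20
@20: offset [2B, align 2] → 22
+2 pad (align 8)
@24: blocks [8B, align 8] → 32
@32: reserved [1B, align 1] → 33
+1 pad (align 2)
@34: size [2B, align 2] → 36
+4 tail pad (align 8)
size 40, align 8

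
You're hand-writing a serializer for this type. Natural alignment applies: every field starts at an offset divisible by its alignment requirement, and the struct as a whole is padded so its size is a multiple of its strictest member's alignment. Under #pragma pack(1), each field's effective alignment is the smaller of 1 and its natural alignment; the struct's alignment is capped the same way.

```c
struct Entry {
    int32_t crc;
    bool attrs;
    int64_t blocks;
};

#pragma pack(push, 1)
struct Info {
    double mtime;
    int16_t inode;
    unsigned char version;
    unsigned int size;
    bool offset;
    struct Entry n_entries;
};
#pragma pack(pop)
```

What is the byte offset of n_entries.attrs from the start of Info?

Entry: 0..4  crc  (4B, 4-aligned); 4..5  attrs  (1B, 1-aligned); 5..8  -- padding (3B); 8..16  blocks  (8B, 8-aligned); sizeof = 16, alignof = 8
0..8  mtime  (8B, 1-aligned)
8..10  inode  (2B, 1-aligned)
10..11  version  (1B, 1-aligned)
11..15  size  (4B, 1-aligned)
15..16  offset  (1B, 1-aligned)
16..32  n_entries  (16B, 1-aligned)
within Entry: attrs at 4
16 + 4 = 20

20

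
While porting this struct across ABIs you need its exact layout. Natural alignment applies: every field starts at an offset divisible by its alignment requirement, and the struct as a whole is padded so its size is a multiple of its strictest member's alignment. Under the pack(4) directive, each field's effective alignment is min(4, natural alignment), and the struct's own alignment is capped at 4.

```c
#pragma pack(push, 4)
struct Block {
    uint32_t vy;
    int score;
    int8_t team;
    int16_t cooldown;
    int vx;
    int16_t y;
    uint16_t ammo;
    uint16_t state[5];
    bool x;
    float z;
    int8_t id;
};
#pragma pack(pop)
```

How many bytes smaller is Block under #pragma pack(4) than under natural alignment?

0

natural layout:
  0..4  vy  (4B, 4-aligned)
  4..8  score  (4B, 4-aligned)
  8..9  team  (1B, 1-aligned)
  9..10  -- padding (1B)
  10..12  cooldown  (2B, 2-aligned)
  12..16  vx  (4B, 4-aligned)
  16..18  y  (2B, 2-aligned)
  18..20  ammo  (2B, 2-aligned)
  20..30  state  (10B, 2-aligned)
  30..31  x  (1B, 1-aligned)
  31..32  -- padding (1B)
  32..36  z  (4B, 4-aligned)
  36..37  id  (1B, 1-aligned)
  37..40  -- tail padding (3B)
  sizeof = 40, alignof = 4
packed(4) layout:
  0..4  vy  (4B, 4-aligned)
  4..8  score  (4B, 4-aligned)
  8..9  team  (1B, 1-aligned)
  9..10  -- padding (1B)
  10..12  cooldown  (2B, 2-aligned)
  12..16  vx  (4B, 4-aligned)
  16..18  y  (2B, 2-aligned)
  18..20  ammo  (2B, 2-aligned)
  20..30  state  (10B, 2-aligned)
  30..31  x  (1B, 1-aligned)
  31..32  -- padding (1B)
  32..36  z  (4B, 4-aligned)
  36..37  id  (1B, 1-aligned)
  37..40  -- tail padding (3B)
  sizeof = 40, alignof = 4
40 − 40 = 0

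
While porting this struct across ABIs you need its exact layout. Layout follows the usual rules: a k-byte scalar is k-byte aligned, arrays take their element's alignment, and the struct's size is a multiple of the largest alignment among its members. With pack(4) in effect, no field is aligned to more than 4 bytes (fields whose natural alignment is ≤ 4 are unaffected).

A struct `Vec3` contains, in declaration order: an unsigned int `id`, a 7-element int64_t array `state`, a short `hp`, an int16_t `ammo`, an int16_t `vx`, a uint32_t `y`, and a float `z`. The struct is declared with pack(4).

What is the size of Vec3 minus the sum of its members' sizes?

2

@0: id [4B, align 4] → 4
@4: state [56B, align 4] → 60
@60: hp [2B, align 2] → 62
@62: ammo [2B, align 2] → 64
@64: vx [2B, align 2] → 66
+2 pad (align 4)
@68: y [4B, align 4] → 72
@72: z [4B, align 4] → 76
size 76, align 4
data bytes 74, size 76 → padding 2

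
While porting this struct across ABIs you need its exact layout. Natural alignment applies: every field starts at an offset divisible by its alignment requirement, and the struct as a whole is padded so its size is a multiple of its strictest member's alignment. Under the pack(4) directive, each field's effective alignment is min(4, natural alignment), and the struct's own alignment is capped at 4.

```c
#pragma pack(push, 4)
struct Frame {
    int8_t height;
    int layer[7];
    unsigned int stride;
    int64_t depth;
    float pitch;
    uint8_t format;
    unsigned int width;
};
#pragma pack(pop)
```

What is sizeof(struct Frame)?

0..1  height  (1B, 1-aligned)
1..4  -- padding (3B)
4..32  layer  (28B, 4-aligned)
32..36  stride  (4B, 4-aligned)
36..44  depth  (8B, 4-aligned)
44..48  pitch  (4B, 4-aligned)
48..49  format  (1B, 1-aligned)
49..52  -- padding (3B)
52..56  width  (4B, 4-aligned)
sizeof = 56, alignof = 4

56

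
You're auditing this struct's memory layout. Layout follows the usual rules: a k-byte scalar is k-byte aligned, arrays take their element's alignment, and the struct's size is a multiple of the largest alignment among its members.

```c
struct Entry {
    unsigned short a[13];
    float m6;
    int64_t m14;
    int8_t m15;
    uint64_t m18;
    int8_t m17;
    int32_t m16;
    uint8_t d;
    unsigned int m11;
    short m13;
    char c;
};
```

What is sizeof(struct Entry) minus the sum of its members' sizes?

20

a at 0 (size 26, align 2) → ends 26
pad 2 to align 4 for m6
m6 at 28 (size 4, align 4) → ends 32
m14 at 32 (size 8, align 8) → ends 40
m15 at 40 (size 1, align 1) → ends 41
pad 7 to align 8 for m18
m18 at 48 (size 8, align 8) → ends 56
m17 at 56 (size 1, align 1) → ends 57
pad 3 to align 4 for m16
m16 at 60 (size 4, align 4) → ends 64
d at 64 (size 1, align 1) → ends 65
pad 3 to align 4 for m11
m11 at 68 (size 4, align 4) → ends 72
m13 at 72 (size 2, align 2) → ends 74
c at 74 (size 1, align 1) → ends 75
tail pad 5 to reach multiple of 8
total 80 bytes, alignment 8
data bytes 60, size 80 → padding 20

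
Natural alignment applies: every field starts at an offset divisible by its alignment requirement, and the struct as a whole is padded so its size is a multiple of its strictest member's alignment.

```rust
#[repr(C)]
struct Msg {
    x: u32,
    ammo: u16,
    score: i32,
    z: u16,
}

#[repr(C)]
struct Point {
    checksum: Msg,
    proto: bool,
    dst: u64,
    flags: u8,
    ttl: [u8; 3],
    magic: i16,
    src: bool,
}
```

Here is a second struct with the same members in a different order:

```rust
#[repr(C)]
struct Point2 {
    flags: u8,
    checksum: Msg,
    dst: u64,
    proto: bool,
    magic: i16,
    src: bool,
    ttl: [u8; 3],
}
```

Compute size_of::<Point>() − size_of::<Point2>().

Msg: @0: x [4B, align 4] → 4; @4: ammo [2B, align 2] → 6; +2 pad (align 4); @8: score [4B, align 4] → 12; @12: z [2B, align 2] → 14; +2 tail pad (align 4); size 16, align 4
@0: checksum [16B, align 4] → 16
@16: proto [1B, align 1] → 17
+7 pad (align 8)
@24: dst [8B, align 8] → 32
@32: flags [1B, align 1] → 33
@33: ttl [3B, align 1] → 36
@36: magic [2B, align 2] → 38
@38: src [1B, align 1] → 39
+1 tail pad (align 8)
size 40, align 8
— Point2 —
@0: flags [1B, align 1] → 1
+3 pad (align 4)
@4: checksum [16B, align 4] → 20
+4 pad (align 8)
@24: dst [8B, align 8] → 32
@32: proto [1B, align 1] → 33
+1 pad (align 2)
@34: magic [2B, align 2] → 36
@36: src [1B, align 1] → 37
@37: ttl [3B, align 1] → 40
size 40, align 8
40 − 40 = 0

0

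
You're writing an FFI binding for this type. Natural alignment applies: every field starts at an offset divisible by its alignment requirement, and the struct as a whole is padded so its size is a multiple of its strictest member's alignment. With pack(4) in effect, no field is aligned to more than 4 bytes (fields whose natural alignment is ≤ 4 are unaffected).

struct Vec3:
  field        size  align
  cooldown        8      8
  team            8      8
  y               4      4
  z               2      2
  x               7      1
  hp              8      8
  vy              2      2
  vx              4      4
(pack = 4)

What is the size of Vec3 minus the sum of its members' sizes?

5

@0: cooldown [8B, align 4] → 8
@8: team [8B, align 4] → 16
@16: y [4B, align 4] → 20
@20: z [2B, align 2] → 22
@22: x [7B, align 1] → 29
+3 pad (align 4)
@32: hp [8B, align 4] → 40
@40: vy [2B, align 2] → 42
+2 pad (align 4)
@44: vx [4B, align 4] → 48
size 48, align 4
data bytes 43, size 48 → padding 5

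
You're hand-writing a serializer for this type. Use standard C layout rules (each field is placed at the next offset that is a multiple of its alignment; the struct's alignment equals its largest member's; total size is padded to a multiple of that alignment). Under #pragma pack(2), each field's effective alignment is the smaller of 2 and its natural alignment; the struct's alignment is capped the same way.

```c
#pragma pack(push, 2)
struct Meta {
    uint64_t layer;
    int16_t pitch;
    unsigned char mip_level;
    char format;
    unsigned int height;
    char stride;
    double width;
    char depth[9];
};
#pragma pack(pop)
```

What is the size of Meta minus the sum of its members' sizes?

layer at 0 (size 8, align 2) → ends 8
pitch at 8 (size 2, align 2) → ends 10
mip_level at 10 (size 1, align 1) → ends 11
format at 11 (size 1, align 1) → ends 12
height at 12 (size 4, align 2) → ends 16
stride at 16 (size 1, align 1) → ends 17
pad 1 to align 2 for width
width at 18 (size 8, align 2) → ends 26
depth at 26 (size 9, align 1) → ends 35
tail pad 1 to reach multiple of 2
total 36 bytes, alignment 2
data bytes 34, size 36 → padding 2

2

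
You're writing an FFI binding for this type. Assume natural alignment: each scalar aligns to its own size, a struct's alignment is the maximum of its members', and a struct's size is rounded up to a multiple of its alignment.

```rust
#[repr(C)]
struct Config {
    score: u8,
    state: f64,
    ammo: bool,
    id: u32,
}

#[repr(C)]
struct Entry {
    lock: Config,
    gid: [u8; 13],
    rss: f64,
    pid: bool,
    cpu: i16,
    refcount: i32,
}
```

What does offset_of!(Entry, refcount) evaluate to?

52

Config: 0..1  score  (1B, 1-aligned); 1..8  -- padding (7B); 8..16  state  (8B, 8-aligned); 16..17  ammo  (1B, 1-aligned); 17..20  -- padding (3B); 20..24  id  (4B, 4-aligned); sizeof = 24, alignof = 8
0..24  lock  (24B, 8-aligned)
24..37  gid  (13B, 1-aligned)
37..40  -- padding (3B)
40..48  rss  (8B, 8-aligned)
48..49  pid  (1B, 1-aligned)
49..50  -- padding (1B)
50..52  cpu  (2B, 2-aligned)
52..56  refcount  (4B, 4-aligned)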